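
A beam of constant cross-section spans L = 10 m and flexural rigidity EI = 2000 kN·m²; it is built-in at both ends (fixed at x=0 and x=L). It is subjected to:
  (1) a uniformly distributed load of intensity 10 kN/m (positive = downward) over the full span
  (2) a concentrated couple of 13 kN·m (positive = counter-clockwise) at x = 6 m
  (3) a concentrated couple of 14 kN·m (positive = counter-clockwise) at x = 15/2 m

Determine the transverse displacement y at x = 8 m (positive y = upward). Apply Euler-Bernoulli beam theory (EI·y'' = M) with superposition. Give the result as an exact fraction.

y(8) = -170089/3000000 m

Load 1 — uniform load w=10 kN/m over full span:
  y_1 = -wx²(L-x)²/(24EI) = -10·8²·(10-8)²/(24·2000) = -4/75 m
Load 2 — applied couple M₀=13 kN·m at a=6 m (b=L-a=4):
  y_2 = (R_Ax³/6 - M_Ax²/2 - M₀(x-a)²/2)/EI  [x>a] with R_A=234/125, M_A=104/25 = ((234/125)·8³/6 - (104/25)·8²/2 - 13·(8-6)²/2)/2000 = 39/125000 m
Load 3 — applied couple M₀=14 kN·m at a=15/2 m (b=L-a=5/2):
  y_3 = (R_Ax³/6 - M_Ax²/2 - M₀(x-a)²/2)/EI  [x>a] with R_A=63/40, M_A=35/8 = ((63/40)·8³/6 - (35/8)·8²/2 - 14·(8-(15/2))²/2)/2000 = -147/40000 m
Superposition: y = Σ y_i = -170089/3000000 m ≈ -0.056696 m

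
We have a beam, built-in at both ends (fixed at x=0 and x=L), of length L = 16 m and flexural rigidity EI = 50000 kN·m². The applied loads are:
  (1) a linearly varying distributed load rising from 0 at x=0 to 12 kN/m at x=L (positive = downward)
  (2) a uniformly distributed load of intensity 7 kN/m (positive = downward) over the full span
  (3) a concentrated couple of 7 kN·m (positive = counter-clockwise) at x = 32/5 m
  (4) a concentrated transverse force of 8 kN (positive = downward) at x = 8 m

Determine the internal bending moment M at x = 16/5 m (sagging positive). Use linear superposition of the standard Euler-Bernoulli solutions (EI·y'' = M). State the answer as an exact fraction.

M(16/5) = -67/3 kN·m

Load 1 — triangular load w₀=12 kN/m (0→w₀ over full span):
  M_1 = 3w₀Lx/20 - w₀L²/30 - w₀x³/(6L) = 3·12·16·(16/5)/20 - 12·16²/30 - 12·(16/5)³/(6·16) = -1792/125 kN·m
Load 2 — uniform load w=7 kN/m over full span:
  M_2 = wLx/2 - wL²/12 - wx²/2 = 7·16·(16/5)/2 - 7·16²/12 - 7·(16/5)²/2 = -448/75 kN·m
Load 3 — applied couple M₀=7 kN·m at a=32/5 m (b=L-a=48/5):
  M_3 = R_Ax - M_A  [x≤a] with R_A=63/100, M_A=21/25 = (63/100)·(16/5) - (21/25) = 147/125 kN·m
Load 4 — point force P=8 kN at a=8 m (b=L-a=8):
  M_4 = Pb²(3a+b)x/L³ - Pab²/L²  [x≤a] = 8·8²·(3·8+8)·(16/5)/16³ - 8·8·8²/16² = -16/5 kN·m
Superposition: M = Σ M_i = -67/3 kN·m ≈ -22.333333 kN·m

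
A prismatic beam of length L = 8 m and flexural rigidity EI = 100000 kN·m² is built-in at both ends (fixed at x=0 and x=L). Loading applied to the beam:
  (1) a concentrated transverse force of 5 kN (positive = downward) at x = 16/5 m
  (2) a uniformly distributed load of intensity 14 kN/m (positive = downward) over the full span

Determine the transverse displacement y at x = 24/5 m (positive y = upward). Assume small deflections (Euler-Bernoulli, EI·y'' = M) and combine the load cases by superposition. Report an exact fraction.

Load 1 — point force P=5 kN at a=16/5 m (b=L-a=24/5):
  y_1 = -Pa²(L-x)²(3bL-(3b+a)(L-x))/(6L³EI)  [x>a] = -5·(16/5)²·(8-(24/5))²·(3·(24/5)·8-(3·(24/5)+(16/5))·(8-(24/5)))/(6·8³·100000) = -2944/29296875 m
Load 2 — uniform load w=14 kN/m over full span:
  y_2 = -wx²(L-x)²/(24EI) = -14·(24/5)²·(8-(24/5))²/(24·100000) = -2688/1953125 m
Superposition: y = Σ y_i = -43264/29296875 m ≈ -0.001477 m

y(24/5) = -43264/29296875 m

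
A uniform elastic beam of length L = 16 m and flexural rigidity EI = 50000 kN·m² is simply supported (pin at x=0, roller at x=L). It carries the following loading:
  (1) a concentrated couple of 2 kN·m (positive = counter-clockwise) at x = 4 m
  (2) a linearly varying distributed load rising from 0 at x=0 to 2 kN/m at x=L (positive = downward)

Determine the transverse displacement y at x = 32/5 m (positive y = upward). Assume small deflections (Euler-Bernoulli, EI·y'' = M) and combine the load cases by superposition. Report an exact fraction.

y(32/5) = -2268893/146484375 m

Load 1 — applied couple M₀=2 kN·m at a=4 m (b=L-a=12):
  y_1 = (M₀x³/(6L)-M₀(x-a)²/2+C₁x)/EI  [x>a] with C₁=M₀(3b²-L²)/(6L)=11/3 = (2·(32/5)³/(6·16)-2·((32/5)-4)²/2+(11/3)·(32/5))/50000 = 181/390625 m
Load 2 — triangular load w₀=2 kN/m (0→w₀ over full span):
  y_2 = -w₀x(7L⁴-10L²x²+3x⁴)/(360LEI) = -2·(32/5)·(7·16⁴-10·16²·(32/5)²+3·(32/5)⁴)/(360·16·50000) = -2336768/146484375 m
Superposition: y = Σ y_i = -2268893/146484375 m ≈ -0.015489 m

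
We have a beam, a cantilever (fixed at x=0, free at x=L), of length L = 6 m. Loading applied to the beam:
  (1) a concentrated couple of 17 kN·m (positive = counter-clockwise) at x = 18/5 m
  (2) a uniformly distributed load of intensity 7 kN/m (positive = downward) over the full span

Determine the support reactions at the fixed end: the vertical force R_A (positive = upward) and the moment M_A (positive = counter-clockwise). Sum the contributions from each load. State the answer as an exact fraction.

R_A = 42 kN, M_A = 109 kN·m

Load 1 — applied couple M₀=17 kN·m at a=18/5 m (b=L-a=12/5):
  R_A = 0 kN
  M_A = -M₀ = -17 kN·m
Load 2 — uniform load w=7 kN/m over full span:
  R_A = wL = 7·6 = 42 kN
  M_A = wL²/2 = 7·6²/2 = 126 kN·m
Superposition: R_A = 42 kN, M_A = 109 kN·m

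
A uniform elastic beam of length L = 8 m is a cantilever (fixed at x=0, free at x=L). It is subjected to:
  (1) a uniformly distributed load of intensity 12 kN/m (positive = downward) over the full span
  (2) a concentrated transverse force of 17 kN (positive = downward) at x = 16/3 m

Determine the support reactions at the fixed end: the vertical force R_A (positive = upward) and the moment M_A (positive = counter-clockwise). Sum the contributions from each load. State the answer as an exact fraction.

R_A = 113 kN, M_A = 1424/3 kN·m

Load 1 — uniform load w=12 kN/m over full span:
  R_A = wL = 12·8 = 96 kN
  M_A = wL²/2 = 12·8²/2 = 384 kN·m
Load 2 — point force P=17 kN at a=16/3 m (b=L-a=8/3):
  R_A = P = 17 kN
  M_A = Pa = 17·(16/3) = 272/3 kN·m
Superposition: R_A = 113 kN, M_A = 1424/3 kN·m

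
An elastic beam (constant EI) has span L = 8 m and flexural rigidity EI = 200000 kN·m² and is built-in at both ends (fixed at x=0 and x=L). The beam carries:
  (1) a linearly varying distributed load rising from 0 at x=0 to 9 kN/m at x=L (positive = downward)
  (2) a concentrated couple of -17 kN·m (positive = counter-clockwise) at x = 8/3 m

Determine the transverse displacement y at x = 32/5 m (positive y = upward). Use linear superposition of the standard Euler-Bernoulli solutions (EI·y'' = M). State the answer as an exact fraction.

Load 1 — triangular load w₀=9 kN/m (0→w₀ over full span):
  y_1 = -w₀x²(L-x)²(x+2L)/(120LEI) = -9·(32/5)²·(8-(32/5))²·((32/5)+2·8)/(120·8·200000) = -5376/48828125 m
Load 2 — applied couple M₀=-17 kN·m at a=8/3 m (b=L-a=16/3):
  y_2 = (R_Ax³/6 - M_Ax²/2 - M₀(x-a)²/2)/EI  [x>a] with R_A=-17/6, M_A=0 = ((-17/6)·(32/5)³/6 - 0·(32/5)²/2 - (-17)·((32/5)-(8/3))²/2)/200000 = -187/7031250 m
Superposition: y = Σ y_i = -120143/878906250 m ≈ -0.000137 m

y(32/5) = -120143/878906250 m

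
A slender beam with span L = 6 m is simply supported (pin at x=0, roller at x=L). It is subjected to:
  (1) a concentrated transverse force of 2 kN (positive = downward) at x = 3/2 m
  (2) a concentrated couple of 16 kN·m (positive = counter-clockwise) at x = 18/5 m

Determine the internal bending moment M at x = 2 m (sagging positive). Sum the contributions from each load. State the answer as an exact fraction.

Load 1 — point force P=2 kN at a=3/2 m (b=L-a=9/2):
  M_1 = Pa(L-x)/L  [x>a] = 2·(3/2)·(6-2)/6 = 2 kN·m
Load 2 — applied couple M₀=16 kN·m at a=18/5 m (b=L-a=12/5):
  M_2 = M₀x/L  [x≤a] = 16·2/6 = 16/3 kN·m
Superposition: M = Σ M_i = 22/3 kN·m ≈ 7.333333 kN·m

M(2) = 22/3 kN·m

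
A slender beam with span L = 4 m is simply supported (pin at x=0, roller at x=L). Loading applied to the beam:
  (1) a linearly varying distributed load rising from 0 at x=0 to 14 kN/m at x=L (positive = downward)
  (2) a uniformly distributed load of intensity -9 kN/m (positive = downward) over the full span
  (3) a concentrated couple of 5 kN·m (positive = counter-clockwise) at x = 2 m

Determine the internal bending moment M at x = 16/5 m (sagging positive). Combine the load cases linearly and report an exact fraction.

M(16/5) = -221/125 kN·m

Load 1 — triangular load w₀=14 kN/m (0→w₀ over full span):
  M_1 = w₀Lx/6 - w₀x³/(6L) = 14·4·(16/5)/6 - 14·(16/5)³/(6·4) = 1344/125 kN·m
Load 2 — uniform load w=-9 kN/m over full span:
  M_2 = wx(L-x)/2 = (-9)·(16/5)·(4-(16/5))/2 = -288/25 kN·m
Load 3 — applied couple M₀=5 kN·m at a=2 m (b=L-a=2):
  M_3 = M₀x/L - M₀  [x>a] = 5·(16/5)/4 - 5 = -1 kN·m
Superposition: M = Σ M_i = -221/125 kN·m ≈ -1.768000 kN·m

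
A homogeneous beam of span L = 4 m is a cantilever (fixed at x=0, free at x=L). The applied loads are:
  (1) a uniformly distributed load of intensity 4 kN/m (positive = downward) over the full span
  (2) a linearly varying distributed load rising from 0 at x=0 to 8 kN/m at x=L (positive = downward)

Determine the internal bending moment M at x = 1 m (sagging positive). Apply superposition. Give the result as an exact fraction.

M(1) = -45 kN·m

Load 1 — uniform load w=4 kN/m over full span:
  M_1 = -w(L-x)²/2 = -4·(4-1)²/2 = -18 kN·m
Load 2 — triangular load w₀=8 kN/m (0→w₀ over full span):
  M_2 = w₀Lx/2 - w₀L²/3 - w₀x³/(6L) = 8·4·1/2 - 8·4²/3 - 8·1³/(6·4) = -27 kN·m
Superposition: M = Σ M_i = -45 kN·m ≈ -45.000000 kN·m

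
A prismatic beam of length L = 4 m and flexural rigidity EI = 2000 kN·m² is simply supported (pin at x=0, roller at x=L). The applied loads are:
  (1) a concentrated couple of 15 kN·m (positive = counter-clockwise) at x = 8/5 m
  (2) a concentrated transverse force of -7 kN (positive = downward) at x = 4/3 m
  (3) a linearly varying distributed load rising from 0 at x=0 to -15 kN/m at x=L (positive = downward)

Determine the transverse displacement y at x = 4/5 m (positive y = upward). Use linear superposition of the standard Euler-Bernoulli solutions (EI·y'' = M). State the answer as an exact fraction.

Load 1 — applied couple M₀=15 kN·m at a=8/5 m (b=L-a=12/5):
  y_1 = (M₀x³/(6L)+C₁x)/EI  [x≤a] with C₁=M₀(3b²-L²)/(6L)=4/5 = (15·(4/5)³/(6·4)+(4/5)·(4/5))/2000 = 3/6250 m
Load 2 — point force P=-7 kN at a=4/3 m (b=L-a=8/3):
  y_2 = -Pbx(L²-b²-x²)/(6LEI)  [x≤a] = -(-7)·(8/3)·(4/5)·(4²-(8/3)²-(4/5)²)/(6·4·2000) = 3248/1265625 m
Load 3 — triangular load w₀=-15 kN/m (0→w₀ over full span):
  y_3 = -w₀x(7L⁴-10L²x²+3x⁴)/(360LEI) = -(-15)·(4/5)·(7·4⁴-10·4²·(4/5)²+3·(4/5)⁴)/(360·4·2000) = 2752/390625 m
Superposition: y = Σ y_i = 638599/63281250 m ≈ 0.010091 m

y(4/5) = 638599/63281250 m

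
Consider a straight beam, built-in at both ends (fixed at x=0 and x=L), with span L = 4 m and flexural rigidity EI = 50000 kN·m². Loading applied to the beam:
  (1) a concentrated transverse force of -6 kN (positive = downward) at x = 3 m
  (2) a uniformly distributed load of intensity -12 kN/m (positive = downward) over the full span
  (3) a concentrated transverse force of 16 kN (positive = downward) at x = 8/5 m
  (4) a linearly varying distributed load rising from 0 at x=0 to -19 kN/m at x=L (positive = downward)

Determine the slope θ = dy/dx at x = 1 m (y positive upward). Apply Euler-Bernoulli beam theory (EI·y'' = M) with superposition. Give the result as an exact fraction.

θ(1) = 14511/100000000 rad

Load 1 — point force P=-6 kN at a=3 m (b=L-a=1):
  θ_1 = -Pb²x(2aL-(3a+b)x)/(2L³EI)  [x≤a] = -(-6)·1²·1·(2·3·4-(3·3+1)·1)/(2·4³·50000) = 21/1600000 rad
Load 2 — uniform load w=-12 kN/m over full span:
  θ_2 = -wx(L-x)(L-2x)/(12EI) = -(-12)·1·(4-1)·(4-2·1)/(12·50000) = 3/25000 rad
Load 3 — point force P=16 kN at a=8/5 m (b=L-a=12/5):
  θ_3 = -Pb²x(2aL-(3a+b)x)/(2L³EI)  [x≤a] = -16·(12/5)²·1·(2·(8/5)·4-(3·(8/5)+(12/5))·1)/(2·4³·50000) = -63/781250 rad
Load 4 — triangular load w₀=-19 kN/m (0→w₀ over full span):
  θ_4 = -w₀(2x(L-x)(L-2x)(x+2L)+x²(L-x)²)/(120LEI) = -(-19)·(2·1·(4-1)·(4-2·1)·(1+2·4)+1²·(4-1)²)/(120·4·50000) = 741/8000000 rad
Superposition: θ = Σ θ_i = 14511/100000000 rad ≈ 0.000145 rad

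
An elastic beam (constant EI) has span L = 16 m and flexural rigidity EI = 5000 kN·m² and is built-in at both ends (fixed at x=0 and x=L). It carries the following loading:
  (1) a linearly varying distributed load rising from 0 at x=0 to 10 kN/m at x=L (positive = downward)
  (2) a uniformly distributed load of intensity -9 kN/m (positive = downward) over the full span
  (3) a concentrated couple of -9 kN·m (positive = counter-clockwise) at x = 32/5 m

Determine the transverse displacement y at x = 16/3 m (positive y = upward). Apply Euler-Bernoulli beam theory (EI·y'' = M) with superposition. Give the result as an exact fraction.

y(16/3) = 1319536/11390625 m

Load 1 — triangular load w₀=10 kN/m (0→w₀ over full span):
  y_1 = -w₀x²(L-x)²(x+2L)/(120LEI) = -10·(16/3)²·(16-(16/3))²·((16/3)+2·16)/(120·16·5000) = -57344/455625 m
Load 2 — uniform load w=-9 kN/m over full span:
  y_2 = -wx²(L-x)²/(24EI) = -(-9)·(16/3)²·(16-(16/3))²/(24·5000) = 4096/16875 m
Load 3 — applied couple M₀=-9 kN·m at a=32/5 m (b=L-a=48/5):
  y_3 = (R_Ax³/6 - M_Ax²/2)/EI  [x≤a] with R_A=-81/100, M_A=-27/25 = ((-81/100)·(16/3)³/6 - (-27/25)·(16/3)²/2)/5000 = -16/15625 m
Superposition: y = Σ y_i = 1319536/11390625 m ≈ 0.115844 m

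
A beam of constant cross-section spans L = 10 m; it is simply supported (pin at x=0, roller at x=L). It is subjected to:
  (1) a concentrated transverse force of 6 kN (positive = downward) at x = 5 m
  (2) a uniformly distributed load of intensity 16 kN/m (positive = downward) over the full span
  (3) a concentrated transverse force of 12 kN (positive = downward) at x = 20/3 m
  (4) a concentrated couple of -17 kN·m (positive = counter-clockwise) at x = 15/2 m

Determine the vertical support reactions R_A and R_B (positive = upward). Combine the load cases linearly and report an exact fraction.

R_A = 853/10 kN, R_B = 927/10 kN

Load 1 — point force P=6 kN at a=5 m (b=L-a=5):
  R_A = Pb/L = 6·5/10 = 3 kN
  R_B = Pa/L = 6·5/10 = 3 kN
Load 2 — uniform load w=16 kN/m over full span:
  R_A = wL/2 = 16·10/2 = 80 kN
  R_B = wL/2 = 16·10/2 = 80 kN
Load 3 — point force P=12 kN at a=20/3 m (b=L-a=10/3):
  R_A = Pb/L = 12·(10/3)/10 = 4 kN
  R_B = Pa/L = 12·(20/3)/10 = 8 kN
Load 4 — applied couple M₀=-17 kN·m at a=15/2 m (b=L-a=5/2):
  R_A = M₀/L = (-17)/10 = -17/10 kN
  R_B = -M₀/L = -(-17)/10 = 17/10 kN
Superposition: R_A = 853/10 kN, R_B = 927/10 kN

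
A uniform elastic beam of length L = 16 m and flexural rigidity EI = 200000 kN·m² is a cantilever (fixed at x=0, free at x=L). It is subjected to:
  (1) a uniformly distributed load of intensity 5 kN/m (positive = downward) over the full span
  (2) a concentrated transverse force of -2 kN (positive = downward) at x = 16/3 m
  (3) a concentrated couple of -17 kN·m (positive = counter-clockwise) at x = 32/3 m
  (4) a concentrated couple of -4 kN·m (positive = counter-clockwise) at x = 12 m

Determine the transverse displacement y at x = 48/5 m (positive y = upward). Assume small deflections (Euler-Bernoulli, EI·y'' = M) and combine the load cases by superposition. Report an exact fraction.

y(48/5) = -3197186/31640625 m

Load 1 — uniform load w=5 kN/m over full span:
  y_1 = -wx²(x²-4Lx+6L²)/(24EI) = -5·(48/5)²·((48/5)²-4·16·(48/5)+6·16²)/(24·200000) = -38016/390625 m
Load 2 — point force P=-2 kN at a=16/3 m (b=L-a=32/3):
  y_2 = -Pa²(3x-a)/(6EI)  [x>a] = -(-2)·(16/3)²·(3·(48/5)-(16/3))/(6·200000) = 1408/1265625 m
Load 3 — applied couple M₀=-17 kN·m at a=32/3 m (b=L-a=16/3):
  y_3 = M₀x²/(2EI)  [x≤a] = (-17)·(48/5)²/(2·200000) = -306/78125 m
Load 4 — applied couple M₀=-4 kN·m at a=12 m (b=L-a=4):
  y_4 = M₀x²/(2EI)  [x≤a] = (-4)·(48/5)²/(2·200000) = -72/78125 m
Superposition: y = Σ y_i = -3197186/31640625 m ≈ -0.101047 m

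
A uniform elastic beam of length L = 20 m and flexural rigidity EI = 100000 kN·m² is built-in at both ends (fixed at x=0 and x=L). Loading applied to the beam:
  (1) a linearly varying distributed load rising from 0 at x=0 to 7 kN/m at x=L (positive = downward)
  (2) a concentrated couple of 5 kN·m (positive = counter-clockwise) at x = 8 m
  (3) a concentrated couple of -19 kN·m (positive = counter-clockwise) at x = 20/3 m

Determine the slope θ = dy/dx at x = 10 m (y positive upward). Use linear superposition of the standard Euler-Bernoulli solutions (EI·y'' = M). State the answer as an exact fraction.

θ(10) = -163/600000 rad

Load 1 — triangular load w₀=7 kN/m (0→w₀ over full span):
  θ_1 = -w₀(2x(L-x)(L-2x)(x+2L)+x²(L-x)²)/(120LEI) = -7·(2·10·(20-10)·(20-2·10)·(10+2·20)+10²·(20-10)²)/(120·20·100000) = -7/24000 rad
Load 2 — applied couple M₀=5 kN·m at a=8 m (b=L-a=12):
  θ_2 = (R_Ax²/2 - M_Ax - M₀(x-a))/EI  [x>a] with R_A=9/25, M_A=3/5 = ((9/25)·10²/2 - (3/5)·10 - 5·(10-8))/100000 = 1/50000 rad
Load 3 — applied couple M₀=-19 kN·m at a=20/3 m (b=L-a=40/3):
  θ_3 = (R_Ax²/2 - M_Ax - M₀(x-a))/EI  [x>a] with R_A=-19/15, M_A=0 = ((-19/15)·10²/2 - 0·10 - (-19)·(10-(20/3)))/100000 = 0 rad
Superposition: θ = Σ θ_i = -163/600000 rad ≈ -0.000272 rad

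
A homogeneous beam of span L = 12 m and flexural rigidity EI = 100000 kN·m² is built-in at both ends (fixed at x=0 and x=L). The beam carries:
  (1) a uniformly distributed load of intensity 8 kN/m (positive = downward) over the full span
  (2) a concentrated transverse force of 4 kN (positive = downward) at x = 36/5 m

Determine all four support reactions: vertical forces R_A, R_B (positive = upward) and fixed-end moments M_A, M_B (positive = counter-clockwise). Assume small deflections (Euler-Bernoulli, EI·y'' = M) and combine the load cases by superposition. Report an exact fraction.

Load 1 — uniform load w=8 kN/m over full span:
  R_A = wL/2 = 8·12/2 = 48 kN
  M_A = wL²/12 = 8·12²/12 = 96 kN·m
  R_B = wL/2 = 8·12/2 = 48 kN
  M_B = -wL²/12 = -8·12²/12 = -96 kN·m
Load 2 — point force P=4 kN at a=36/5 m (b=L-a=24/5):
  R_A = Pb²(3a+b)/L³ = 4·(24/5)²·(3·(36/5)+(24/5))/12³ = 176/125 kN
  M_A = Pab²/L² = 4·(36/5)·(24/5)²/12² = 576/125 kN·m
  R_B = Pa²(a+3b)/L³ = 4·(36/5)²·((36/5)+3·(24/5))/12³ = 324/125 kN
  M_B = -Pa²b/L² = -4·(36/5)²·(24/5)/12² = -864/125 kN·m
Superposition: R_A = 6176/125 kN, M_A = 12576/125 kN·m, R_B = 6324/125 kN, M_B = -12864/125 kN·m

R_A = 6176/125 kN, M_A = 12576/125 kN·m, R_B = 6324/125 kN, M_B = -12864/125 kN·m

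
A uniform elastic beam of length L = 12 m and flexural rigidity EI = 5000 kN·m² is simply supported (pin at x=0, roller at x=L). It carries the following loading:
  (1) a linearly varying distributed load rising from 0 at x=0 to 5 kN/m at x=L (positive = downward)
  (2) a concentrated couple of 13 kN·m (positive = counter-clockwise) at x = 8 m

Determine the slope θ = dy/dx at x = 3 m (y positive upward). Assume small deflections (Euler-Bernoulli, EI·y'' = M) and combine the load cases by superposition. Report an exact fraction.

Load 1 — triangular load w₀=5 kN/m (0→w₀ over full span):
  θ_1 = -w₀(7L⁴-30L²x²+15x⁴)/(360LEI) = -5·(7·12⁴-30·12²·3²+15·3⁴)/(360·12·5000) = -3981/160000 rad
Load 2 — applied couple M₀=13 kN·m at a=8 m (b=L-a=4):
  θ_2 = (M₀x²/(2L)+C₁)/EI  [x≤a] with C₁=M₀(3b²-L²)/(6L)=-52/3 = (13·3²/(2·12)+(-52/3))/5000 = -299/120000 rad
Superposition: θ = Σ θ_i = -13139/480000 rad ≈ -0.027373 rad

θ(3) = -13139/480000 rad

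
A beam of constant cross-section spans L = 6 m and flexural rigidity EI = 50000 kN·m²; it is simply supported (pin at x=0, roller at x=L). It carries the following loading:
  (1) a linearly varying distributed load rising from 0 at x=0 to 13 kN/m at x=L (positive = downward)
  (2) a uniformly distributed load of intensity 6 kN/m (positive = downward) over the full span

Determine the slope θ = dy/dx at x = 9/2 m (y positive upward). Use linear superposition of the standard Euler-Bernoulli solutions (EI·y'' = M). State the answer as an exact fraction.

θ(9/2) = 98727/64000000 rad

Load 1 — triangular load w₀=13 kN/m (0→w₀ over full span):
  θ_1 = -w₀(7L⁴-30L²x²+15x⁴)/(360LEI) = -13·(7·6⁴-30·6²·(9/2)²+15·(9/2)⁴)/(360·6·50000) = 51207/64000000 rad
Load 2 — uniform load w=6 kN/m over full span:
  θ_2 = -w(L³-6Lx²+4x³)/(24EI) = -6·(6³-6·6·(9/2)²+4·(9/2)³)/(24·50000) = 297/400000 rad
Superposition: θ = Σ θ_i = 98727/64000000 rad ≈ 0.001543 rad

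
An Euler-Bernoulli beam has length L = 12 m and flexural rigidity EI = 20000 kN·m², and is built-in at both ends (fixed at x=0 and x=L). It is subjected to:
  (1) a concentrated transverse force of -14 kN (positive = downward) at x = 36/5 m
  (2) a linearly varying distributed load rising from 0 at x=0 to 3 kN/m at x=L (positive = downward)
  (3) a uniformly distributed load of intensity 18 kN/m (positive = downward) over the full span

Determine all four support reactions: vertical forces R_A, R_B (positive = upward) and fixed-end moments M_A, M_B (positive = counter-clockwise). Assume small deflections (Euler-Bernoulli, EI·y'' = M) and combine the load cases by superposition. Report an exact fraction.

R_A = 13559/125 kN, M_A = 26784/125 kN·m, R_B = 13941/125 kN, M_B = -26676/125 kN·m

Load 1 — point force P=-14 kN at a=36/5 m (b=L-a=24/5):
  R_A = Pb²(3a+b)/L³ = (-14)·(24/5)²·(3·(36/5)+(24/5))/12³ = -616/125 kN
  M_A = Pab²/L² = (-14)·(36/5)·(24/5)²/12² = -2016/125 kN·m
  R_B = Pa²(a+3b)/L³ = (-14)·(36/5)²·((36/5)+3·(24/5))/12³ = -1134/125 kN
  M_B = -Pa²b/L² = -(-14)·(36/5)²·(24/5)/12² = 3024/125 kN·m
Load 2 — triangular load w₀=3 kN/m (0→w₀ over full span):
  R_A = 3w₀L/20 = 3·3·12/20 = 27/5 kN
  M_A = w₀L²/30 = 3·12²/30 = 72/5 kN·m
  R_B = 7w₀L/20 = 7·3·12/20 = 63/5 kN
  M_B = -w₀L²/20 = -3·12²/20 = -108/5 kN·m
Load 3 — uniform load w=18 kN/m over full span:
  R_A = wL/2 = 18·12/2 = 108 kN
  M_A = wL²/12 = 18·12²/12 = 216 kN·m
  R_B = wL/2 = 18·12/2 = 108 kN
  M_B = -wL²/12 = -18·12²/12 = -216 kN·m
Superposition: R_A = 13559/125 kN, M_A = 26784/125 kN·m, R_B = 13941/125 kN, M_B = -26676/125 kN·m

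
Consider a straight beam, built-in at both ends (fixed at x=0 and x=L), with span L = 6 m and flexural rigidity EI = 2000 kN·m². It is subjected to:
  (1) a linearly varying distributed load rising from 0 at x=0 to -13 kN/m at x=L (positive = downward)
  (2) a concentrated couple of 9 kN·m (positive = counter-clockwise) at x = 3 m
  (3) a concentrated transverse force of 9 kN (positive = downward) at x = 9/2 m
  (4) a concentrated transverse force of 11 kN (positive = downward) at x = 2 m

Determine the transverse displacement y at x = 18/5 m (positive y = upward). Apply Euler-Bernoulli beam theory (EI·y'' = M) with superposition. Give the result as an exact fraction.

Load 1 — triangular load w₀=-13 kN/m (0→w₀ over full span):
  y_1 = -w₀x²(L-x)²(x+2L)/(120LEI) = -(-13)·(18/5)²·(6-(18/5))²·((18/5)+2·6)/(120·6·2000) = 41067/3906250 m
Load 2 — applied couple M₀=9 kN·m at a=3 m (b=L-a=3):
  y_2 = (R_Ax³/6 - M_Ax²/2 - M₀(x-a)²/2)/EI  [x>a] with R_A=9/4, M_A=9/4 = ((9/4)·(18/5)³/6 - (9/4)·(18/5)²/2 - 9·((18/5)-3)²/2)/2000 = 81/125000 m
Load 3 — point force P=9 kN at a=9/2 m (b=L-a=3/2):
  y_3 = -Pb²x²(3aL-(3a+b)x)/(6L³EI)  [x≤a] = -9·(3/2)²·(18/5)²·(3·(9/2)·6-(3·(9/2)+(3/2))·(18/5))/(6·6³·2000) = -2187/800000 m
Load 4 — point force P=11 kN at a=2 m (b=L-a=4):
  y_4 = -Pa²(L-x)²(3bL-(3b+a)(L-x))/(6L³EI)  [x>a] = -11·2²·(6-(18/5))²·(3·4·6-(3·4+2)·(6-(18/5)))/(6·6³·2000) = -176/46875 m
Superposition: y = Σ y_i = 7009103/1500000000 m ≈ 0.004673 m

y(18/5) = 7009103/1500000000 m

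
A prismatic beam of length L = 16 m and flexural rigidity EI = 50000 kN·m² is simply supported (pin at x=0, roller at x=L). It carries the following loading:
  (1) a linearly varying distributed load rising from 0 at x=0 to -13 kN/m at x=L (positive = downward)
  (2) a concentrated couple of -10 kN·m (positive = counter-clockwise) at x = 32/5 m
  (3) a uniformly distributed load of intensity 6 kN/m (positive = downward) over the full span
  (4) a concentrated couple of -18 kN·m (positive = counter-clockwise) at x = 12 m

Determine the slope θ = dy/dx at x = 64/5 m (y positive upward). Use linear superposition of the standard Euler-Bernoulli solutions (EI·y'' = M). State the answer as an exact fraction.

Load 1 — triangular load w₀=-13 kN/m (0→w₀ over full span):
  θ_1 = -w₀(7L⁴-30L²x²+15x⁴)/(360LEI) = -(-13)·(7·16⁴-30·16²·(64/5)²+15·(64/5)⁴)/(360·16·50000) = -314912/17578125 rad
Load 2 — applied couple M₀=-10 kN·m at a=32/5 m (b=L-a=48/5):
  θ_2 = (M₀x²/(2L)-M₀(x-a)+C₁)/EI  [x>a] with C₁=M₀(3b²-L²)/(6L)=-32/15 = ((-10)·(64/5)²/(2·16)-(-10)·((64/5)-(32/5))+(-32/15))/50000 = 2/9375 rad
Load 3 — uniform load w=6 kN/m over full span:
  θ_3 = -w(L³-6Lx²+4x³)/(24EI) = -6·(16³-6·16·(64/5)²+4·(64/5)³)/(24·50000) = 6336/390625 rad
Load 4 — applied couple M₀=-18 kN·m at a=12 m (b=L-a=4):
  θ_4 = (M₀x²/(2L)-M₀(x-a)+C₁)/EI  [x>a] with C₁=M₀(3b²-L²)/(6L)=39 = ((-18)·(64/5)²/(2·16)-(-18)·((64/5)-12)+39)/50000 = -969/1250000 rad
Superposition: θ = Σ θ_i = -634697/281250000 rad ≈ -0.002257 rad

θ(64/5) = -634697/281250000 rad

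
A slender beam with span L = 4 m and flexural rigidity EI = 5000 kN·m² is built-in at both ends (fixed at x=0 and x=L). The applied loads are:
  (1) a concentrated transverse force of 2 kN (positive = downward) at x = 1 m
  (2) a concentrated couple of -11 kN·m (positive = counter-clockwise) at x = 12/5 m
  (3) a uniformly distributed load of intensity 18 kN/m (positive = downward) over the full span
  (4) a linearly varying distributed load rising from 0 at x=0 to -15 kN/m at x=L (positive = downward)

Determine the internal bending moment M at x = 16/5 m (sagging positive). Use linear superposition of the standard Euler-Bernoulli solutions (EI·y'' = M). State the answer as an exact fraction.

M(16/5) = 443/1000 kN·m

Load 1 — point force P=2 kN at a=1 m (b=L-a=3):
  M_1 = Pa²(a+3b)(L-x)/L³ - Pa²b/L²  [x>a] = 2·1²·(1+3·3)·(4-(16/5))/4³ - 2·1²·3/4² = -1/8 kN·m
Load 2 — applied couple M₀=-11 kN·m at a=12/5 m (b=L-a=8/5):
  M_2 = R_Ax - M_A - M₀  [x>a] with R_A=-99/25, M_A=-88/25 = (-99/25)·(16/5) - (-88/25) - (-11) = 231/125 kN·m
Load 3 — uniform load w=18 kN/m over full span:
  M_3 = wLx/2 - wL²/12 - wx²/2 = 18·4·(16/5)/2 - 18·4²/12 - 18·(16/5)²/2 = -24/25 kN·m
Load 4 — triangular load w₀=-15 kN/m (0→w₀ over full span):
  M_4 = 3w₀Lx/20 - w₀L²/30 - w₀x³/(6L) = 3·(-15)·4·(16/5)/20 - (-15)·4²/30 - (-15)·(16/5)³/(6·4) = -8/25 kN·m
Superposition: M = Σ M_i = 443/1000 kN·m ≈ 0.443000 kN·m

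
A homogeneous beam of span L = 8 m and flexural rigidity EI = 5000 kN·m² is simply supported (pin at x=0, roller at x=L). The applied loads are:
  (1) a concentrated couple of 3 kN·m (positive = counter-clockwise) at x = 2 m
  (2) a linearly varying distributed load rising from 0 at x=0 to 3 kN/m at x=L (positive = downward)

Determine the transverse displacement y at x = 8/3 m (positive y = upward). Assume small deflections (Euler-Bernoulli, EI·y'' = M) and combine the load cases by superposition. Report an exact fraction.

Load 1 — applied couple M₀=3 kN·m at a=2 m (b=L-a=6):
  y_1 = (M₀x³/(6L)-M₀(x-a)²/2+C₁x)/EI  [x>a] with C₁=M₀(3b²-L²)/(6L)=11/4 = (3·(8/3)³/(6·8)-3·((8/3)-2)²/2+(11/4)·(8/3))/5000 = 53/33750 m
Load 2 — triangular load w₀=3 kN/m (0→w₀ over full span):
  y_2 = -w₀x(7L⁴-10L²x²+3x⁴)/(360LEI) = -3·(8/3)·(7·8⁴-10·8²·(8/3)²+3·(8/3)⁴)/(360·8·5000) = -2048/151875 m
Superposition: y = Σ y_i = -3619/303750 m ≈ -0.011914 m

y(8/3) = -3619/303750 m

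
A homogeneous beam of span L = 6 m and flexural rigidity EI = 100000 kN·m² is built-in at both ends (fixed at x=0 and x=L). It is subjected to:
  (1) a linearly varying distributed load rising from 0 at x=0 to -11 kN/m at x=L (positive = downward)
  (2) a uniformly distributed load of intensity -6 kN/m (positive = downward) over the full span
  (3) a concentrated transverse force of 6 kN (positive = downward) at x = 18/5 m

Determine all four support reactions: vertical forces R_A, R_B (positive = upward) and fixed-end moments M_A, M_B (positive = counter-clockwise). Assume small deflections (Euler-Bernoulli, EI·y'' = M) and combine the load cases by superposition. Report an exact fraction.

Load 1 — triangular load w₀=-11 kN/m (0→w₀ over full span):
  R_A = 3w₀L/20 = 3·(-11)·6/20 = -99/10 kN
  M_A = w₀L²/30 = (-11)·6²/30 = -66/5 kN·m
  R_B = 7w₀L/20 = 7·(-11)·6/20 = -231/10 kN
  M_B = -w₀L²/20 = -(-11)·6²/20 = 99/5 kN·m
Load 2 — uniform load w=-6 kN/m over full span:
  R_A = wL/2 = (-6)·6/2 = -18 kN
  M_A = wL²/12 = (-6)·6²/12 = -18 kN·m
  R_B = wL/2 = (-6)·6/2 = -18 kN
  M_B = -wL²/12 = -(-6)·6²/12 = 18 kN·m
Load 3 — point force P=6 kN at a=18/5 m (b=L-a=12/5):
  R_A = Pb²(3a+b)/L³ = 6·(12/5)²·(3·(18/5)+(12/5))/6³ = 264/125 kN
  M_A = Pab²/L² = 6·(18/5)·(12/5)²/6² = 432/125 kN·m
  R_B = Pa²(a+3b)/L³ = 6·(18/5)²·((18/5)+3·(12/5))/6³ = 486/125 kN
  M_B = -Pa²b/L² = -6·(18/5)²·(12/5)/6² = -648/125 kN·m
Superposition: R_A = -6447/250 kN, M_A = -3468/125 kN·m, R_B = -9303/250 kN, M_B = 4077/125 kN·m

R_A = -6447/250 kN, M_A = -3468/125 kN·m, R_B = -9303/250 kN, M_B = 4077/125 kN·m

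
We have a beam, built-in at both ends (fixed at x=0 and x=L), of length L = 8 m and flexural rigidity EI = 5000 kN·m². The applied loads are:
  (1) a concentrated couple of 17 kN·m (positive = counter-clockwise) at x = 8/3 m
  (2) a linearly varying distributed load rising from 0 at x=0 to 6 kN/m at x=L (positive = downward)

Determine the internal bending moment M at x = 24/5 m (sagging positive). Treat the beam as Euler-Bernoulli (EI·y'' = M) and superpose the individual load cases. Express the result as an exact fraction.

M(24/5) = 567/125 kN·m

Load 1 — applied couple M₀=17 kN·m at a=8/3 m (b=L-a=16/3):
  M_1 = R_Ax - M_A - M₀  [x>a] with R_A=17/6, M_A=0 = (17/6)·(24/5) - 0 - 17 = -17/5 kN·m
Load 2 — triangular load w₀=6 kN/m (0→w₀ over full span):
  M_2 = 3w₀Lx/20 - w₀L²/30 - w₀x³/(6L) = 3·6·8·(24/5)/20 - 6·8²/30 - 6·(24/5)³/(6·8) = 992/125 kN·m
Superposition: M = Σ M_i = 567/125 kN·m ≈ 4.536000 kN·m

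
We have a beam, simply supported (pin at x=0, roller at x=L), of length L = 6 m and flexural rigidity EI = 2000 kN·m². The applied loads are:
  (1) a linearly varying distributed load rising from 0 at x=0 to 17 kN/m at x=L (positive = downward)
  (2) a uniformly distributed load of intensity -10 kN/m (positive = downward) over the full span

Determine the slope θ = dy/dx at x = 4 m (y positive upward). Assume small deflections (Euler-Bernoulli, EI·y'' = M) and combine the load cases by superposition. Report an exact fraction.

θ(4) = -403/90000 rad

Load 1 — triangular load w₀=17 kN/m (0→w₀ over full span):
  θ_1 = -w₀(7L⁴-30L²x²+15x⁴)/(360LEI) = -17·(7·6⁴-30·6²·4²+15·4⁴)/(360·6·2000) = 1547/90000 rad
Load 2 — uniform load w=-10 kN/m over full span:
  θ_2 = -w(L³-6Lx²+4x³)/(24EI) = -(-10)·(6³-6·6·4²+4·4³)/(24·2000) = -13/600 rad
Superposition: θ = Σ θ_i = -403/90000 rad ≈ -0.004478 rad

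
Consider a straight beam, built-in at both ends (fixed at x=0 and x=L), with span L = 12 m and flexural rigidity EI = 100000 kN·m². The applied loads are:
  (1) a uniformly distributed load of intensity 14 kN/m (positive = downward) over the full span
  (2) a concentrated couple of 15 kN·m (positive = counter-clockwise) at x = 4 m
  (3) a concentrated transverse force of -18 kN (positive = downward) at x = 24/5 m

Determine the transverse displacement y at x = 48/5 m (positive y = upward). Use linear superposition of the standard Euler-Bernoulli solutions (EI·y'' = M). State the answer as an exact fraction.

Load 1 — uniform load w=14 kN/m over full span:
  y_1 = -wx²(L-x)²/(24EI) = -14·(48/5)²·(12-(48/5))²/(24·100000) = -6048/1953125 m
Load 2 — applied couple M₀=15 kN·m at a=4 m (b=L-a=8):
  y_2 = (R_Ax³/6 - M_Ax²/2 - M₀(x-a)²/2)/EI  [x>a] with R_A=5/3, M_A=0 = ((5/3)·(48/5)³/6 - 0·(48/5)²/2 - 15·((48/5)-4)²/2)/100000 = 33/312500 m
Load 3 — point force P=-18 kN at a=24/5 m (b=L-a=36/5):
  y_3 = -Pa²(L-x)²(3bL-(3b+a)(L-x))/(6L³EI)  [x>a] = -(-18)·(24/5)²·(12-(48/5))²·(3·(36/5)·12-(3·(36/5)+(24/5))·(12-(48/5)))/(6·12³·100000) = 22032/48828125 m
Superposition: y = Σ y_i = -496047/195312500 m ≈ -0.002540 m

y(48/5) = -496047/195312500 m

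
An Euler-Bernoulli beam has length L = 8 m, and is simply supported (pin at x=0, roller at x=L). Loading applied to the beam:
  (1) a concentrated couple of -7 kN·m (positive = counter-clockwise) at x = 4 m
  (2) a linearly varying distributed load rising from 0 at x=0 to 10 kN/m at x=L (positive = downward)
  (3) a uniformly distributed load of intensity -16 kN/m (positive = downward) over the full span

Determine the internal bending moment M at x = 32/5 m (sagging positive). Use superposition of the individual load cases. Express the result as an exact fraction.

Load 1 — applied couple M₀=-7 kN·m at a=4 m (b=L-a=4):
  M_1 = M₀x/L - M₀  [x>a] = (-7)·(32/5)/8 - (-7) = 7/5 kN·m
Load 2 — triangular load w₀=10 kN/m (0→w₀ over full span):
  M_2 = w₀Lx/6 - w₀x³/(6L) = 10·8·(32/5)/6 - 10·(32/5)³/(6·8) = 768/25 kN·m
Load 3 — uniform load w=-16 kN/m over full span:
  M_3 = wx(L-x)/2 = (-16)·(32/5)·(8-(32/5))/2 = -2048/25 kN·m
Superposition: M = Σ M_i = -249/5 kN·m ≈ -49.800000 kN·m

M(32/5) = -249/5 kN·m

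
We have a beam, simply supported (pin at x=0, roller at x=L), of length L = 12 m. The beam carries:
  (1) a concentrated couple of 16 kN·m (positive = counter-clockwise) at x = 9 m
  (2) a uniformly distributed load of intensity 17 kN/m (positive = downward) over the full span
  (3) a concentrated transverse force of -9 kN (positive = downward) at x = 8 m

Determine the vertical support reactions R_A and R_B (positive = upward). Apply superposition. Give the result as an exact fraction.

Load 1 — applied couple M₀=16 kN·m at a=9 m (b=L-a=3):
  R_A = M₀/L = 16/12 = 4/3 kN
  R_B = -M₀/L = -16/12 = -4/3 kN
Load 2 — uniform load w=17 kN/m over full span:
  R_A = wL/2 = 17·12/2 = 102 kN
  R_B = wL/2 = 17·12/2 = 102 kN
Load 3 — point force P=-9 kN at a=8 m (b=L-a=4):
  R_A = Pb/L = (-9)·4/12 = -3 kN
  R_B = Pa/L = (-9)·8/12 = -6 kN
Superposition: R_A = 301/3 kN, R_B = 284/3 kN

R_A = 301/3 kN, R_B = 284/3 kN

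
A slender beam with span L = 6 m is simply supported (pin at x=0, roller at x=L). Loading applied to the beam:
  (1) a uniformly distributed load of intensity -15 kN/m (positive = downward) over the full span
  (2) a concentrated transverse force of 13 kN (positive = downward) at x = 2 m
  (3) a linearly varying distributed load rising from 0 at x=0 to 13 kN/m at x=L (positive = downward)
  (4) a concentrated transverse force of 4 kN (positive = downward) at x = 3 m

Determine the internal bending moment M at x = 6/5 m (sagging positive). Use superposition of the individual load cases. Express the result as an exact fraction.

M(6/5) = -1928/125 kN·m

Load 1 — uniform load w=-15 kN/m over full span:
  M_1 = wx(L-x)/2 = (-15)·(6/5)·(6-(6/5))/2 = -216/5 kN·m
Load 2 — point force P=13 kN at a=2 m (b=L-a=4):
  M_2 = Pbx/L  [x≤a] = 13·4·(6/5)/6 = 52/5 kN·m
Load 3 — triangular load w₀=13 kN/m (0→w₀ over full span):
  M_3 = w₀Lx/6 - w₀x³/(6L) = 13·6·(6/5)/6 - 13·(6/5)³/(6·6) = 1872/125 kN·m
Load 4 — point force P=4 kN at a=3 m (b=L-a=3):
  M_4 = Pbx/L  [x≤a] = 4·3·(6/5)/6 = 12/5 kN·m
Superposition: M = Σ M_i = -1928/125 kN·m ≈ -15.424000 kN·m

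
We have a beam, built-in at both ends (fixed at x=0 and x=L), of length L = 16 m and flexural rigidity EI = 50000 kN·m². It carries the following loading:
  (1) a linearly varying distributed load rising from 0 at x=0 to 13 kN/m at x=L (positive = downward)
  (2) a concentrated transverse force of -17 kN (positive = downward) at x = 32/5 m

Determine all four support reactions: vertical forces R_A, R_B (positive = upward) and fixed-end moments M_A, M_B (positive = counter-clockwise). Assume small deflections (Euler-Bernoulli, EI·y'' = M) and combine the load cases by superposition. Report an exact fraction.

R_A = 2523/125 kN, M_A = 26912/375 kN·m, R_B = 8352/125 kN, M_B = -17536/125 kN·m

Load 1 — triangular load w₀=13 kN/m (0→w₀ over full span):
  R_A = 3w₀L/20 = 3·13·16/20 = 156/5 kN
  M_A = w₀L²/30 = 13·16²/30 = 1664/15 kN·m
  R_B = 7w₀L/20 = 7·13·16/20 = 364/5 kN
  M_B = -w₀L²/20 = -13·16²/20 = -832/5 kN·m
Load 2 — point force P=-17 kN at a=32/5 m (b=L-a=48/5):
  R_A = Pb²(3a+b)/L³ = (-17)·(48/5)²·(3·(32/5)+(48/5))/16³ = -1377/125 kN
  M_A = Pab²/L² = (-17)·(32/5)·(48/5)²/16² = -4896/125 kN·m
  R_B = Pa²(a+3b)/L³ = (-17)·(32/5)²·((32/5)+3·(48/5))/16³ = -748/125 kN
  M_B = -Pa²b/L² = -(-17)·(32/5)²·(48/5)/16² = 3264/125 kN·m
Superposition: R_A = 2523/125 kN, M_A = 26912/375 kN·m, R_B = 8352/125 kN, M_B = -17536/125 kN·m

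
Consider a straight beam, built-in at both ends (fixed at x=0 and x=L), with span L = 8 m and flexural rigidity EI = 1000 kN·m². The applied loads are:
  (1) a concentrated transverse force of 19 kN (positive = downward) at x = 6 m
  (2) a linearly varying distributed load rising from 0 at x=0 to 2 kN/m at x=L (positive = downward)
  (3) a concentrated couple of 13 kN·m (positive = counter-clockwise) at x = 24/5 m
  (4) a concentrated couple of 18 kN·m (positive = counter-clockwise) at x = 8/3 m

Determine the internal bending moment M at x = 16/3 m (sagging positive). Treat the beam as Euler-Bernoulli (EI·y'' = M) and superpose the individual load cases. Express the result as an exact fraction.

Load 1 — point force P=19 kN at a=6 m (b=L-a=2):
  M_1 = Pb²(3a+b)x/L³ - Pab²/L²  [x≤a] = 19·2²·(3·6+2)·(16/3)/8³ - 19·6·2²/8² = 209/24 kN·m
Load 2 — triangular load w₀=2 kN/m (0→w₀ over full span):
  M_2 = 3w₀Lx/20 - w₀L²/30 - w₀x³/(6L) = 3·2·8·(16/3)/20 - 2·8²/30 - 2·(16/3)³/(6·8) = 896/405 kN·m
Load 3 — applied couple M₀=13 kN·m at a=24/5 m (b=L-a=16/5):
  M_3 = R_Ax - M_A - M₀  [x>a] with R_A=117/50, M_A=104/25 = (117/50)·(16/3) - (104/25) - 13 = -117/25 kN·m
Load 4 — applied couple M₀=18 kN·m at a=8/3 m (b=L-a=16/3):
  M_4 = R_Ax - M_A - M₀  [x>a] with R_A=3, M_A=0 = 3·(16/3) - 0 - 18 = -2 kN·m
Superposition: M = Σ M_i = 68699/16200 kN·m ≈ 4.240679 kN·m

M(16/3) = 68699/16200 kN·m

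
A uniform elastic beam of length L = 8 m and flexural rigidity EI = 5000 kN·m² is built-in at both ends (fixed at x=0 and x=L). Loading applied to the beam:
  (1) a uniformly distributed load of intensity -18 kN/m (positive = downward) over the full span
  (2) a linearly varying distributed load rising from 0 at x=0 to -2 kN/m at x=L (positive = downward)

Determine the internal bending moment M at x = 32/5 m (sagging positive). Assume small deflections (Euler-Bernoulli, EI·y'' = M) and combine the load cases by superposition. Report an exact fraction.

Load 1 — uniform load w=-18 kN/m over full span:
  M_1 = wLx/2 - wL²/12 - wx²/2 = (-18)·8·(32/5)/2 - (-18)·8²/12 - (-18)·(32/5)²/2 = 96/25 kN·m
Load 2 — triangular load w₀=-2 kN/m (0→w₀ over full span):
  M_2 = 3w₀Lx/20 - w₀L²/30 - w₀x³/(6L) = 3·(-2)·8·(32/5)/20 - (-2)·8²/30 - (-2)·(32/5)³/(6·8) = -64/375 kN·m
Superposition: M = Σ M_i = 1376/375 kN·m ≈ 3.669333 kN·m

M(32/5) = 1376/375 kN·m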